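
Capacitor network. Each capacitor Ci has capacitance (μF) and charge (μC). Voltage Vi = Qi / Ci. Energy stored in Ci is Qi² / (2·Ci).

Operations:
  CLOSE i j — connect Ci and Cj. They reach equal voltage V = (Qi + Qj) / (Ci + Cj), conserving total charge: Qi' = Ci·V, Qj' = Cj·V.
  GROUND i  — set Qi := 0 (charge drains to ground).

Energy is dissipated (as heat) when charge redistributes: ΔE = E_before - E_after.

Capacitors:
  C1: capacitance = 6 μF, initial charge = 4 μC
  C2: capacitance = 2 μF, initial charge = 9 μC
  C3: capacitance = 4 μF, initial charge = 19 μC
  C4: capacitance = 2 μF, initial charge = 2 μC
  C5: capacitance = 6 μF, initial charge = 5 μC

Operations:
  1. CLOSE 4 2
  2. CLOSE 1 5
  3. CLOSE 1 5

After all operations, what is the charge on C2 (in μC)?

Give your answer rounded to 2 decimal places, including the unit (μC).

Answer: 5.50 μC

Derivation:
Initial: C1(6μF, Q=4μC, V=0.67V), C2(2μF, Q=9μC, V=4.50V), C3(4μF, Q=19μC, V=4.75V), C4(2μF, Q=2μC, V=1.00V), C5(6μF, Q=5μC, V=0.83V)
Op 1: CLOSE 4-2: Q_total=11.00, C_total=4.00, V=2.75; Q4=5.50, Q2=5.50; dissipated=6.125
Op 2: CLOSE 1-5: Q_total=9.00, C_total=12.00, V=0.75; Q1=4.50, Q5=4.50; dissipated=0.042
Op 3: CLOSE 1-5: Q_total=9.00, C_total=12.00, V=0.75; Q1=4.50, Q5=4.50; dissipated=0.000
Final charges: Q1=4.50, Q2=5.50, Q3=19.00, Q4=5.50, Q5=4.50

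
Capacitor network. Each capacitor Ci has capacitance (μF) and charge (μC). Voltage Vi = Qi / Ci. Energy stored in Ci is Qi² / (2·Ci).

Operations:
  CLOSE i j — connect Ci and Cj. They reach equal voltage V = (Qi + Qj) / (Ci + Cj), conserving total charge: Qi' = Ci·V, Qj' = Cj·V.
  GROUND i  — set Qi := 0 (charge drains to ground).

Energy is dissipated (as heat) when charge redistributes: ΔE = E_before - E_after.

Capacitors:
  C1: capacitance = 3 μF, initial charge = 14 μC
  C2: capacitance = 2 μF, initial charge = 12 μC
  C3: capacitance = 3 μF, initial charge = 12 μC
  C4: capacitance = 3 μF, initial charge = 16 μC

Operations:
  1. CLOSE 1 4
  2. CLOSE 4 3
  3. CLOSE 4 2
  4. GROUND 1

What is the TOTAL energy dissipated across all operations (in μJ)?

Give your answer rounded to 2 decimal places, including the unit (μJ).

Answer: 39.93 μJ

Derivation:
Initial: C1(3μF, Q=14μC, V=4.67V), C2(2μF, Q=12μC, V=6.00V), C3(3μF, Q=12μC, V=4.00V), C4(3μF, Q=16μC, V=5.33V)
Op 1: CLOSE 1-4: Q_total=30.00, C_total=6.00, V=5.00; Q1=15.00, Q4=15.00; dissipated=0.333
Op 2: CLOSE 4-3: Q_total=27.00, C_total=6.00, V=4.50; Q4=13.50, Q3=13.50; dissipated=0.750
Op 3: CLOSE 4-2: Q_total=25.50, C_total=5.00, V=5.10; Q4=15.30, Q2=10.20; dissipated=1.350
Op 4: GROUND 1: Q1=0; energy lost=37.500
Total dissipated: 39.933 μJ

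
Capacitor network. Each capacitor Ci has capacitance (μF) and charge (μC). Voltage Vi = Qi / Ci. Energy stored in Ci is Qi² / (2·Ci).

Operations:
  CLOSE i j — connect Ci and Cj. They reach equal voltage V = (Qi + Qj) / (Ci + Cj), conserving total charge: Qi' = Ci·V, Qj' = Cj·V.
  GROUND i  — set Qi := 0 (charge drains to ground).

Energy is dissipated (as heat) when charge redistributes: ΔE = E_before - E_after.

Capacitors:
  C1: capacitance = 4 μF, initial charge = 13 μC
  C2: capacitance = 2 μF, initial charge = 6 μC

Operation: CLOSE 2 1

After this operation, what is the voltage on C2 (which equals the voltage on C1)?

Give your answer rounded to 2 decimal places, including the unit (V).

Initial: C1(4μF, Q=13μC, V=3.25V), C2(2μF, Q=6μC, V=3.00V)
Op 1: CLOSE 2-1: Q_total=19.00, C_total=6.00, V=3.17; Q2=6.33, Q1=12.67; dissipated=0.042

Answer: 3.17 V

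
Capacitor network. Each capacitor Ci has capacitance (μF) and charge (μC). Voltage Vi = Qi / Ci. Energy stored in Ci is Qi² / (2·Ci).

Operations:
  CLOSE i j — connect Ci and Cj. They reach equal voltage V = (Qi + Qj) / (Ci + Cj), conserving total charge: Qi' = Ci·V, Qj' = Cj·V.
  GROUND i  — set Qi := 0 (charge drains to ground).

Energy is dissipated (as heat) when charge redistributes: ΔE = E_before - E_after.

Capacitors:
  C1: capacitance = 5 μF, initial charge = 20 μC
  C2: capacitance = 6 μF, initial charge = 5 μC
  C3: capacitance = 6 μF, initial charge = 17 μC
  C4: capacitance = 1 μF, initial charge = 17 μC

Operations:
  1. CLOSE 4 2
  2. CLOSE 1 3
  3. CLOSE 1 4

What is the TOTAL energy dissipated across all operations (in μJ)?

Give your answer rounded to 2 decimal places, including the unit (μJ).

Initial: C1(5μF, Q=20μC, V=4.00V), C2(6μF, Q=5μC, V=0.83V), C3(6μF, Q=17μC, V=2.83V), C4(1μF, Q=17μC, V=17.00V)
Op 1: CLOSE 4-2: Q_total=22.00, C_total=7.00, V=3.14; Q4=3.14, Q2=18.86; dissipated=112.012
Op 2: CLOSE 1-3: Q_total=37.00, C_total=11.00, V=3.36; Q1=16.82, Q3=20.18; dissipated=1.856
Op 3: CLOSE 1-4: Q_total=19.96, C_total=6.00, V=3.33; Q1=16.63, Q4=3.33; dissipated=0.020
Total dissipated: 113.888 μJ

Answer: 113.89 μJ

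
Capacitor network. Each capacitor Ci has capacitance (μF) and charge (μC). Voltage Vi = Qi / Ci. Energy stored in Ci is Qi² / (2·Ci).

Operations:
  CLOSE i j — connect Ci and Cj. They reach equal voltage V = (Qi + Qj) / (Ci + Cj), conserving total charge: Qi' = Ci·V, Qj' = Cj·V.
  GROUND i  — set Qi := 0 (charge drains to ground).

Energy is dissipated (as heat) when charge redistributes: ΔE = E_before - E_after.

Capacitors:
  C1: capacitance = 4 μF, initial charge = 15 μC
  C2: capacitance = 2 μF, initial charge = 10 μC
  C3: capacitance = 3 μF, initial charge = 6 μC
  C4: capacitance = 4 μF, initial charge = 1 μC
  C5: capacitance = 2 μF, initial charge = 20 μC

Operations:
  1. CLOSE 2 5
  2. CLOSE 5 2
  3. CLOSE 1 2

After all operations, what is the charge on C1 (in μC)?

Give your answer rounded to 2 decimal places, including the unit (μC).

Answer: 20.00 μC

Derivation:
Initial: C1(4μF, Q=15μC, V=3.75V), C2(2μF, Q=10μC, V=5.00V), C3(3μF, Q=6μC, V=2.00V), C4(4μF, Q=1μC, V=0.25V), C5(2μF, Q=20μC, V=10.00V)
Op 1: CLOSE 2-5: Q_total=30.00, C_total=4.00, V=7.50; Q2=15.00, Q5=15.00; dissipated=12.500
Op 2: CLOSE 5-2: Q_total=30.00, C_total=4.00, V=7.50; Q5=15.00, Q2=15.00; dissipated=0.000
Op 3: CLOSE 1-2: Q_total=30.00, C_total=6.00, V=5.00; Q1=20.00, Q2=10.00; dissipated=9.375
Final charges: Q1=20.00, Q2=10.00, Q3=6.00, Q4=1.00, Q5=15.00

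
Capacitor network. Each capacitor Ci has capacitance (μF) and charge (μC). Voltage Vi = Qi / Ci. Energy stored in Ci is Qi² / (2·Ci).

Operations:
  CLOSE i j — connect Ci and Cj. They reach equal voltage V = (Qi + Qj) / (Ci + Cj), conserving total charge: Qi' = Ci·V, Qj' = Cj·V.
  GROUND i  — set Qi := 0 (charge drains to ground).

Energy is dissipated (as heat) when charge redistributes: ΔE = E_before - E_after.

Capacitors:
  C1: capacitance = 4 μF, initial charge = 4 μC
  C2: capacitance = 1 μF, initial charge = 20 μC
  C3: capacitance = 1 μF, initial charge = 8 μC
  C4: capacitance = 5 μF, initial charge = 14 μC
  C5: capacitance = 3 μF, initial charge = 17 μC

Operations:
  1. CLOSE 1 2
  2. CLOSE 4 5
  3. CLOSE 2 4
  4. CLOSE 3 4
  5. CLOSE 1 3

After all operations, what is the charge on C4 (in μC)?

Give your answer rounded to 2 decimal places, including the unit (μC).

Answer: 23.45 μC

Derivation:
Initial: C1(4μF, Q=4μC, V=1.00V), C2(1μF, Q=20μC, V=20.00V), C3(1μF, Q=8μC, V=8.00V), C4(5μF, Q=14μC, V=2.80V), C5(3μF, Q=17μC, V=5.67V)
Op 1: CLOSE 1-2: Q_total=24.00, C_total=5.00, V=4.80; Q1=19.20, Q2=4.80; dissipated=144.400
Op 2: CLOSE 4-5: Q_total=31.00, C_total=8.00, V=3.88; Q4=19.38, Q5=11.62; dissipated=7.704
Op 3: CLOSE 2-4: Q_total=24.18, C_total=6.00, V=4.03; Q2=4.03, Q4=20.15; dissipated=0.357
Op 4: CLOSE 3-4: Q_total=28.15, C_total=6.00, V=4.69; Q3=4.69, Q4=23.45; dissipated=6.570
Op 5: CLOSE 1-3: Q_total=23.89, C_total=5.00, V=4.78; Q1=19.11, Q3=4.78; dissipated=0.005
Final charges: Q1=19.11, Q2=4.03, Q3=4.78, Q4=23.45, Q5=11.62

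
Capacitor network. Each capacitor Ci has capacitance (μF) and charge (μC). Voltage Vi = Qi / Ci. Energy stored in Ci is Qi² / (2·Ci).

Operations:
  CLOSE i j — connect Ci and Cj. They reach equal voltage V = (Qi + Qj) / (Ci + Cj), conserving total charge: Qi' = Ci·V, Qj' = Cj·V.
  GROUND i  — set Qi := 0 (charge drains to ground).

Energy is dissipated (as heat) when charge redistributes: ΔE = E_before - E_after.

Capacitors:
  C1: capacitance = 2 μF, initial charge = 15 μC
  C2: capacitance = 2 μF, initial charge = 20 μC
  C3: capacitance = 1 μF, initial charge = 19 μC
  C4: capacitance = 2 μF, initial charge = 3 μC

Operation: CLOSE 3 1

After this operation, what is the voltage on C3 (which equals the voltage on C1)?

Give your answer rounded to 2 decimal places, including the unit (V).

Answer: 11.33 V

Derivation:
Initial: C1(2μF, Q=15μC, V=7.50V), C2(2μF, Q=20μC, V=10.00V), C3(1μF, Q=19μC, V=19.00V), C4(2μF, Q=3μC, V=1.50V)
Op 1: CLOSE 3-1: Q_total=34.00, C_total=3.00, V=11.33; Q3=11.33, Q1=22.67; dissipated=44.083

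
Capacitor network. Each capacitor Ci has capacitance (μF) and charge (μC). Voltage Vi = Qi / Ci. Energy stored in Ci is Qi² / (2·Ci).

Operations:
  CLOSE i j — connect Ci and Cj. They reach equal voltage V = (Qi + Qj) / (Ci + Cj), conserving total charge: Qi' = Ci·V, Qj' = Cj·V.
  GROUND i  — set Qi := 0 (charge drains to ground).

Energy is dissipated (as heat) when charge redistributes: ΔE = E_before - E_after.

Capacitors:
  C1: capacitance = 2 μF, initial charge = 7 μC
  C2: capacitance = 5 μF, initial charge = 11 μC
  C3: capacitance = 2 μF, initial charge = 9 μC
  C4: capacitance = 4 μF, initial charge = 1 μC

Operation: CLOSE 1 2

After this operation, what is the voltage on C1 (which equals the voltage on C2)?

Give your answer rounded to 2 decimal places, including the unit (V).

Initial: C1(2μF, Q=7μC, V=3.50V), C2(5μF, Q=11μC, V=2.20V), C3(2μF, Q=9μC, V=4.50V), C4(4μF, Q=1μC, V=0.25V)
Op 1: CLOSE 1-2: Q_total=18.00, C_total=7.00, V=2.57; Q1=5.14, Q2=12.86; dissipated=1.207

Answer: 2.57 V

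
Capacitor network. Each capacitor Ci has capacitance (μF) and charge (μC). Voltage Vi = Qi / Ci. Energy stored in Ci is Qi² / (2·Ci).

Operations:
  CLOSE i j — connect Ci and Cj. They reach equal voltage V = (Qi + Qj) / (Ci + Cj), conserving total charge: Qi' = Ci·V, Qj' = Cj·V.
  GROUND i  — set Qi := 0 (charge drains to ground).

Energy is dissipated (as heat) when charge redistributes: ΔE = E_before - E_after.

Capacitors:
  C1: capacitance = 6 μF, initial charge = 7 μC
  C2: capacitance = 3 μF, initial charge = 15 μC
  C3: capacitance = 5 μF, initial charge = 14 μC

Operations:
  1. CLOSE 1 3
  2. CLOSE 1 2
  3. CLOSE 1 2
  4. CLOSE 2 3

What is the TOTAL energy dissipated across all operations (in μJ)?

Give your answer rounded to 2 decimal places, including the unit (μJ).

Initial: C1(6μF, Q=7μC, V=1.17V), C2(3μF, Q=15μC, V=5.00V), C3(5μF, Q=14μC, V=2.80V)
Op 1: CLOSE 1-3: Q_total=21.00, C_total=11.00, V=1.91; Q1=11.45, Q3=9.55; dissipated=3.638
Op 2: CLOSE 1-2: Q_total=26.45, C_total=9.00, V=2.94; Q1=17.64, Q2=8.82; dissipated=9.554
Op 3: CLOSE 1-2: Q_total=26.45, C_total=9.00, V=2.94; Q1=17.64, Q2=8.82; dissipated=0.000
Op 4: CLOSE 2-3: Q_total=18.36, C_total=8.00, V=2.30; Q2=6.89, Q3=11.48; dissipated=0.995
Total dissipated: 14.187 μJ

Answer: 14.19 μJ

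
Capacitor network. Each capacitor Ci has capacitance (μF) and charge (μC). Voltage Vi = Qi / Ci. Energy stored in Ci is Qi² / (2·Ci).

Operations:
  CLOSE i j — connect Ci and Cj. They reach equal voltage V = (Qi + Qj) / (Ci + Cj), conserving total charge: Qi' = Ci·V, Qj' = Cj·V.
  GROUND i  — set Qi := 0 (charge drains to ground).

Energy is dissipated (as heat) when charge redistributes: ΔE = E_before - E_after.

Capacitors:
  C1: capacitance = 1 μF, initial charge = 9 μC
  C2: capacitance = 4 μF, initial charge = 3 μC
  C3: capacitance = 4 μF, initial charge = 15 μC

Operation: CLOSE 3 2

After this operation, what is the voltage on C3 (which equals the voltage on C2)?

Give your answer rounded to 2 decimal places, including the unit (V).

Initial: C1(1μF, Q=9μC, V=9.00V), C2(4μF, Q=3μC, V=0.75V), C3(4μF, Q=15μC, V=3.75V)
Op 1: CLOSE 3-2: Q_total=18.00, C_total=8.00, V=2.25; Q3=9.00, Q2=9.00; dissipated=9.000

Answer: 2.25 V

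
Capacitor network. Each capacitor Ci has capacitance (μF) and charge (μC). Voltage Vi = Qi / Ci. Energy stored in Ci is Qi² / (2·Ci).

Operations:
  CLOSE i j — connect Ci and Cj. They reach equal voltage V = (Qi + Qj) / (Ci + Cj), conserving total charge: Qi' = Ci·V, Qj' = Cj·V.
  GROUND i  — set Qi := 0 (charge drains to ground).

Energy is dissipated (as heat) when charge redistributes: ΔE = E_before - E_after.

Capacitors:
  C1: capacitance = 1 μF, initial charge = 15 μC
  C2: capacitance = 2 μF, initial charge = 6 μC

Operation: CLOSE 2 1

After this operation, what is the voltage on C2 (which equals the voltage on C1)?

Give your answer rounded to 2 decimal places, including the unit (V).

Answer: 7.00 V

Derivation:
Initial: C1(1μF, Q=15μC, V=15.00V), C2(2μF, Q=6μC, V=3.00V)
Op 1: CLOSE 2-1: Q_total=21.00, C_total=3.00, V=7.00; Q2=14.00, Q1=7.00; dissipated=48.000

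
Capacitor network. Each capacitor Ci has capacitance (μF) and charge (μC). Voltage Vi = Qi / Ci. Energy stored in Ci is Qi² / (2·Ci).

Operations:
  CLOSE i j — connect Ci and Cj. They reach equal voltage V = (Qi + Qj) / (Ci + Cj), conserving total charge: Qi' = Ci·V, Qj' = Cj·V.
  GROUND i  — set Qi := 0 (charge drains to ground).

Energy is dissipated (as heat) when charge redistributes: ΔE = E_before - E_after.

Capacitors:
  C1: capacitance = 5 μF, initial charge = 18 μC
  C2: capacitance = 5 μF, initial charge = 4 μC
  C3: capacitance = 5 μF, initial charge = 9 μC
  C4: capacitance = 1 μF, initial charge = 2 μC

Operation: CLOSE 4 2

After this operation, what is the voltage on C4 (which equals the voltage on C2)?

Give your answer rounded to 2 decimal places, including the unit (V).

Initial: C1(5μF, Q=18μC, V=3.60V), C2(5μF, Q=4μC, V=0.80V), C3(5μF, Q=9μC, V=1.80V), C4(1μF, Q=2μC, V=2.00V)
Op 1: CLOSE 4-2: Q_total=6.00, C_total=6.00, V=1.00; Q4=1.00, Q2=5.00; dissipated=0.600

Answer: 1.00 V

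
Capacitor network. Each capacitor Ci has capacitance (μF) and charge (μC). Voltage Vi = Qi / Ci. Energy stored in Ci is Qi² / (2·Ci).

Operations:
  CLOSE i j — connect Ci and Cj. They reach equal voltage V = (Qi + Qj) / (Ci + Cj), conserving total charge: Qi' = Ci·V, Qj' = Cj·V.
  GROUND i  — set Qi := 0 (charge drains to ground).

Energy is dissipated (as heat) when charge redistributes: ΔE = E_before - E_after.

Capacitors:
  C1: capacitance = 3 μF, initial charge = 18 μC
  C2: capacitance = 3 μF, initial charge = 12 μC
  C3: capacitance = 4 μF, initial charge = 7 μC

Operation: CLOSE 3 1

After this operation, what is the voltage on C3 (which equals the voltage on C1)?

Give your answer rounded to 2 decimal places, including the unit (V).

Answer: 3.57 V

Derivation:
Initial: C1(3μF, Q=18μC, V=6.00V), C2(3μF, Q=12μC, V=4.00V), C3(4μF, Q=7μC, V=1.75V)
Op 1: CLOSE 3-1: Q_total=25.00, C_total=7.00, V=3.57; Q3=14.29, Q1=10.71; dissipated=15.482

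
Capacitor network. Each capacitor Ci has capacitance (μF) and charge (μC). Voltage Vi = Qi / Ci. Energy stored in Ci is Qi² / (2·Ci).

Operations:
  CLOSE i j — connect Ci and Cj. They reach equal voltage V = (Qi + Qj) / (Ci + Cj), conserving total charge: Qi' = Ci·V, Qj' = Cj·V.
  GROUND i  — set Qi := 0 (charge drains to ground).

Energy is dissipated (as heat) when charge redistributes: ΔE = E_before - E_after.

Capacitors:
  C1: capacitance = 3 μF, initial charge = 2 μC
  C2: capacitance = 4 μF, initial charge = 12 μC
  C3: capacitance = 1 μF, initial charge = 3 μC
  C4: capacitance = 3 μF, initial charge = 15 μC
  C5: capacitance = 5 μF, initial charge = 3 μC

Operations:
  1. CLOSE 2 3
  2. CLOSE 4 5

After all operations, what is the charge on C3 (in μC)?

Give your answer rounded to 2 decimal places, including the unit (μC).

Answer: 3.00 μC

Derivation:
Initial: C1(3μF, Q=2μC, V=0.67V), C2(4μF, Q=12μC, V=3.00V), C3(1μF, Q=3μC, V=3.00V), C4(3μF, Q=15μC, V=5.00V), C5(5μF, Q=3μC, V=0.60V)
Op 1: CLOSE 2-3: Q_total=15.00, C_total=5.00, V=3.00; Q2=12.00, Q3=3.00; dissipated=0.000
Op 2: CLOSE 4-5: Q_total=18.00, C_total=8.00, V=2.25; Q4=6.75, Q5=11.25; dissipated=18.150
Final charges: Q1=2.00, Q2=12.00, Q3=3.00, Q4=6.75, Q5=11.25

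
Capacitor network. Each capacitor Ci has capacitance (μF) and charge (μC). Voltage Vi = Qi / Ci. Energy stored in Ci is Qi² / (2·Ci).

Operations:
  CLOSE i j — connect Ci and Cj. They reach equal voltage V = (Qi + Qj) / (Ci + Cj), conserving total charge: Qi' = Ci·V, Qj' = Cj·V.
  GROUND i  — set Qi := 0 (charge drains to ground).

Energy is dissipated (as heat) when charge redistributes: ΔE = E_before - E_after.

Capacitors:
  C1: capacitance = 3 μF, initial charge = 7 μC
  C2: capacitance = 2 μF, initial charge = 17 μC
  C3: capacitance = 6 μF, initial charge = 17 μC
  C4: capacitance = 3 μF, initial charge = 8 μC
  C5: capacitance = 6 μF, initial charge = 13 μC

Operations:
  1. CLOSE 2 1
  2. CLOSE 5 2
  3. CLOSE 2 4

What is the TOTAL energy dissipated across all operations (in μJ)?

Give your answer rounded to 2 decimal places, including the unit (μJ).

Initial: C1(3μF, Q=7μC, V=2.33V), C2(2μF, Q=17μC, V=8.50V), C3(6μF, Q=17μC, V=2.83V), C4(3μF, Q=8μC, V=2.67V), C5(6μF, Q=13μC, V=2.17V)
Op 1: CLOSE 2-1: Q_total=24.00, C_total=5.00, V=4.80; Q2=9.60, Q1=14.40; dissipated=22.817
Op 2: CLOSE 5-2: Q_total=22.60, C_total=8.00, V=2.83; Q5=16.95, Q2=5.65; dissipated=5.201
Op 3: CLOSE 2-4: Q_total=13.65, C_total=5.00, V=2.73; Q2=5.46, Q4=8.19; dissipated=0.015
Total dissipated: 28.033 μJ

Answer: 28.03 μJ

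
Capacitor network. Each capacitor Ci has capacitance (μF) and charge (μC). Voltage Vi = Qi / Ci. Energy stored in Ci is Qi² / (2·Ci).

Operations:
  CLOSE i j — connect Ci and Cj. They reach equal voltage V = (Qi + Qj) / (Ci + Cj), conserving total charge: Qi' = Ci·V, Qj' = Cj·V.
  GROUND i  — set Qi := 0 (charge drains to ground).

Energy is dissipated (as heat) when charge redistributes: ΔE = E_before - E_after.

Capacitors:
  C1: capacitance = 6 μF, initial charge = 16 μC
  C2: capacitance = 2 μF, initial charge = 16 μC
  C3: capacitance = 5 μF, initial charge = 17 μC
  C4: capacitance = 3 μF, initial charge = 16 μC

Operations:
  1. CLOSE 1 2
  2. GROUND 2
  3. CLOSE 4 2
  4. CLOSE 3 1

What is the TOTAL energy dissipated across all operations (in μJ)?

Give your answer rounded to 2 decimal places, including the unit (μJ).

Answer: 54.89 μJ

Derivation:
Initial: C1(6μF, Q=16μC, V=2.67V), C2(2μF, Q=16μC, V=8.00V), C3(5μF, Q=17μC, V=3.40V), C4(3μF, Q=16μC, V=5.33V)
Op 1: CLOSE 1-2: Q_total=32.00, C_total=8.00, V=4.00; Q1=24.00, Q2=8.00; dissipated=21.333
Op 2: GROUND 2: Q2=0; energy lost=16.000
Op 3: CLOSE 4-2: Q_total=16.00, C_total=5.00, V=3.20; Q4=9.60, Q2=6.40; dissipated=17.067
Op 4: CLOSE 3-1: Q_total=41.00, C_total=11.00, V=3.73; Q3=18.64, Q1=22.36; dissipated=0.491
Total dissipated: 54.891 μJ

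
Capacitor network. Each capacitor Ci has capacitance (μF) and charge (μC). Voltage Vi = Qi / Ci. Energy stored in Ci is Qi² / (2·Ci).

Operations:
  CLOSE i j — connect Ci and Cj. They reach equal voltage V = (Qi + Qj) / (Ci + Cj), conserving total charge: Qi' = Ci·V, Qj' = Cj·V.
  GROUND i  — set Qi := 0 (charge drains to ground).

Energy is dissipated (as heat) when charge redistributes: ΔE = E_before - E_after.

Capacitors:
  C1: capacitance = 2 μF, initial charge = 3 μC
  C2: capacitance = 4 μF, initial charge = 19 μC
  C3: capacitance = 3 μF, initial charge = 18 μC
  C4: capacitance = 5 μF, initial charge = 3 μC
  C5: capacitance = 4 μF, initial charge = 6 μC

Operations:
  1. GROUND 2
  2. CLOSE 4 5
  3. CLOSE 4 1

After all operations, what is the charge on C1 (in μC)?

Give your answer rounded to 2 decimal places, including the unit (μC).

Initial: C1(2μF, Q=3μC, V=1.50V), C2(4μF, Q=19μC, V=4.75V), C3(3μF, Q=18μC, V=6.00V), C4(5μF, Q=3μC, V=0.60V), C5(4μF, Q=6μC, V=1.50V)
Op 1: GROUND 2: Q2=0; energy lost=45.125
Op 2: CLOSE 4-5: Q_total=9.00, C_total=9.00, V=1.00; Q4=5.00, Q5=4.00; dissipated=0.900
Op 3: CLOSE 4-1: Q_total=8.00, C_total=7.00, V=1.14; Q4=5.71, Q1=2.29; dissipated=0.179
Final charges: Q1=2.29, Q2=0.00, Q3=18.00, Q4=5.71, Q5=4.00

Answer: 2.29 μC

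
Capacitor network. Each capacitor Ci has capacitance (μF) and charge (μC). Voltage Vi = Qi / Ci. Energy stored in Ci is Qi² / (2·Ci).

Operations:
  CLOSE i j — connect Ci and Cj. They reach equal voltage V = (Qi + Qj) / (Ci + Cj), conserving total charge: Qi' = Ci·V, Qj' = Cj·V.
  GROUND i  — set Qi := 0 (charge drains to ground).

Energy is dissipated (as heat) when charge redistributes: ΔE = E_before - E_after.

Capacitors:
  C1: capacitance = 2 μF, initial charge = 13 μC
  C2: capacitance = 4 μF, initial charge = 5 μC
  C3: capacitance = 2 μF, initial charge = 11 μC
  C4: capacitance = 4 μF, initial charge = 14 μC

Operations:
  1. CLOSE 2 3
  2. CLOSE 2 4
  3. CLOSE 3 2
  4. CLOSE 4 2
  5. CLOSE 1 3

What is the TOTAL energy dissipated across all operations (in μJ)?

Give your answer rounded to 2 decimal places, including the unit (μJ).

Initial: C1(2μF, Q=13μC, V=6.50V), C2(4μF, Q=5μC, V=1.25V), C3(2μF, Q=11μC, V=5.50V), C4(4μF, Q=14μC, V=3.50V)
Op 1: CLOSE 2-3: Q_total=16.00, C_total=6.00, V=2.67; Q2=10.67, Q3=5.33; dissipated=12.042
Op 2: CLOSE 2-4: Q_total=24.67, C_total=8.00, V=3.08; Q2=12.33, Q4=12.33; dissipated=0.694
Op 3: CLOSE 3-2: Q_total=17.67, C_total=6.00, V=2.94; Q3=5.89, Q2=11.78; dissipated=0.116
Op 4: CLOSE 4-2: Q_total=24.11, C_total=8.00, V=3.01; Q4=12.06, Q2=12.06; dissipated=0.019
Op 5: CLOSE 1-3: Q_total=18.89, C_total=4.00, V=4.72; Q1=9.44, Q3=9.44; dissipated=6.321
Total dissipated: 19.192 μJ

Answer: 19.19 μJ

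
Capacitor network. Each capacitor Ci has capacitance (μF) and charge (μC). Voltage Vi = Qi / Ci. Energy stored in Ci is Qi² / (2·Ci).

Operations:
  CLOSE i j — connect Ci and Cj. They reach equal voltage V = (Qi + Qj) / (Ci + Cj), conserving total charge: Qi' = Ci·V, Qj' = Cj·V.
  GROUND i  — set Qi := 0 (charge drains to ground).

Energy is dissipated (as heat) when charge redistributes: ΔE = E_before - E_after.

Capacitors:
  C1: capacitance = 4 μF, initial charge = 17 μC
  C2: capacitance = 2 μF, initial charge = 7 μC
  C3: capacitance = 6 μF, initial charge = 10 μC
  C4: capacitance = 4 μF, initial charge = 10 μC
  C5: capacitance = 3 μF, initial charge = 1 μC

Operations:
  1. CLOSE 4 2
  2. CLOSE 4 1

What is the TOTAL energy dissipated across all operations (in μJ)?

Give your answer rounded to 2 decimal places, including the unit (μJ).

Initial: C1(4μF, Q=17μC, V=4.25V), C2(2μF, Q=7μC, V=3.50V), C3(6μF, Q=10μC, V=1.67V), C4(4μF, Q=10μC, V=2.50V), C5(3μF, Q=1μC, V=0.33V)
Op 1: CLOSE 4-2: Q_total=17.00, C_total=6.00, V=2.83; Q4=11.33, Q2=5.67; dissipated=0.667
Op 2: CLOSE 4-1: Q_total=28.33, C_total=8.00, V=3.54; Q4=14.17, Q1=14.17; dissipated=2.007
Total dissipated: 2.674 μJ

Answer: 2.67 μJ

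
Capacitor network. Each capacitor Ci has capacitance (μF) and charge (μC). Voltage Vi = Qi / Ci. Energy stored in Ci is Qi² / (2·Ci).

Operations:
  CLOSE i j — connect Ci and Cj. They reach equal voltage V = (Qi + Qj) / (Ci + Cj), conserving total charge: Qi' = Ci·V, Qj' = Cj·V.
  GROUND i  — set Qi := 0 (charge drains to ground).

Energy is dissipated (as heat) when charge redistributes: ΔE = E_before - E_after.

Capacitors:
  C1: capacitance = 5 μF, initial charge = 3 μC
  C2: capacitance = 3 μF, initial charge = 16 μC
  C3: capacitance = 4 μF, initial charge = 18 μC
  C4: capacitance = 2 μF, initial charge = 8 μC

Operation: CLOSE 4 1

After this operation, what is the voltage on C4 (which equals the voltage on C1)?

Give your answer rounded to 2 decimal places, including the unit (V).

Initial: C1(5μF, Q=3μC, V=0.60V), C2(3μF, Q=16μC, V=5.33V), C3(4μF, Q=18μC, V=4.50V), C4(2μF, Q=8μC, V=4.00V)
Op 1: CLOSE 4-1: Q_total=11.00, C_total=7.00, V=1.57; Q4=3.14, Q1=7.86; dissipated=8.257

Answer: 1.57 V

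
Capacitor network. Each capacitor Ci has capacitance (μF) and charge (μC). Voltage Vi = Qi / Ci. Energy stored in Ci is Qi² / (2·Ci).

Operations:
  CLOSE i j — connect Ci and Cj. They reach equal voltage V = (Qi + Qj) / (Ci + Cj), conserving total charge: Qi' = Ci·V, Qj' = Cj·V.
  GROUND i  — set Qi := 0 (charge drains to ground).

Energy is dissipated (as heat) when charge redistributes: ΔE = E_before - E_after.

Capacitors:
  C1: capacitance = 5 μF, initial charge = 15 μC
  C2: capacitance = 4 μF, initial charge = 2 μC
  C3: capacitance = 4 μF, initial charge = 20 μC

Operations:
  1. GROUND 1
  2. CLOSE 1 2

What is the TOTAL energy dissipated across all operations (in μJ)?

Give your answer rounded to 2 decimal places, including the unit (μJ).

Initial: C1(5μF, Q=15μC, V=3.00V), C2(4μF, Q=2μC, V=0.50V), C3(4μF, Q=20μC, V=5.00V)
Op 1: GROUND 1: Q1=0; energy lost=22.500
Op 2: CLOSE 1-2: Q_total=2.00, C_total=9.00, V=0.22; Q1=1.11, Q2=0.89; dissipated=0.278
Total dissipated: 22.778 μJ

Answer: 22.78 μJ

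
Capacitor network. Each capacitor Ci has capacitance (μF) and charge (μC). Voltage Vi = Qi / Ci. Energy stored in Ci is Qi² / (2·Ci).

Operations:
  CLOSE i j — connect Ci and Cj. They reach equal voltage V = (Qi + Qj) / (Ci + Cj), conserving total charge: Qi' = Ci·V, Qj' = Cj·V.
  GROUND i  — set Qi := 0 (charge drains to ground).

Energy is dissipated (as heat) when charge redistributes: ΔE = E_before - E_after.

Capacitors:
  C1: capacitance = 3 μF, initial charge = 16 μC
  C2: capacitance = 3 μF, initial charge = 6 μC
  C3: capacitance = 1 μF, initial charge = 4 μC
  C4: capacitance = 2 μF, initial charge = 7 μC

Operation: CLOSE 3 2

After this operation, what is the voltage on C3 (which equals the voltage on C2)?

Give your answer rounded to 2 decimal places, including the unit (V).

Initial: C1(3μF, Q=16μC, V=5.33V), C2(3μF, Q=6μC, V=2.00V), C3(1μF, Q=4μC, V=4.00V), C4(2μF, Q=7μC, V=3.50V)
Op 1: CLOSE 3-2: Q_total=10.00, C_total=4.00, V=2.50; Q3=2.50, Q2=7.50; dissipated=1.500

Answer: 2.50 V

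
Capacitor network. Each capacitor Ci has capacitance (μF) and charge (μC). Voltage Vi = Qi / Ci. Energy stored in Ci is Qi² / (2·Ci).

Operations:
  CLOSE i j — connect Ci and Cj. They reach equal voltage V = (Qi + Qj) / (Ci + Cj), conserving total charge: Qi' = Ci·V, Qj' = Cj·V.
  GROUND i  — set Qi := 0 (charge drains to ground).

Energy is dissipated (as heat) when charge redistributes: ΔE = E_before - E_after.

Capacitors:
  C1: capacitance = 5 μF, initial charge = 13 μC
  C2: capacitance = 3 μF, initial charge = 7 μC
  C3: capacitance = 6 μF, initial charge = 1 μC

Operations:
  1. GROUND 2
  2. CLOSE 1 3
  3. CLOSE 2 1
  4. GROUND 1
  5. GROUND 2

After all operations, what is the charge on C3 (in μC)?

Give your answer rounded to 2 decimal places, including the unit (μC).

Answer: 7.64 μC

Derivation:
Initial: C1(5μF, Q=13μC, V=2.60V), C2(3μF, Q=7μC, V=2.33V), C3(6μF, Q=1μC, V=0.17V)
Op 1: GROUND 2: Q2=0; energy lost=8.167
Op 2: CLOSE 1-3: Q_total=14.00, C_total=11.00, V=1.27; Q1=6.36, Q3=7.64; dissipated=8.074
Op 3: CLOSE 2-1: Q_total=6.36, C_total=8.00, V=0.80; Q2=2.39, Q1=3.98; dissipated=1.519
Op 4: GROUND 1: Q1=0; energy lost=1.582
Op 5: GROUND 2: Q2=0; energy lost=0.949
Final charges: Q1=0.00, Q2=0.00, Q3=7.64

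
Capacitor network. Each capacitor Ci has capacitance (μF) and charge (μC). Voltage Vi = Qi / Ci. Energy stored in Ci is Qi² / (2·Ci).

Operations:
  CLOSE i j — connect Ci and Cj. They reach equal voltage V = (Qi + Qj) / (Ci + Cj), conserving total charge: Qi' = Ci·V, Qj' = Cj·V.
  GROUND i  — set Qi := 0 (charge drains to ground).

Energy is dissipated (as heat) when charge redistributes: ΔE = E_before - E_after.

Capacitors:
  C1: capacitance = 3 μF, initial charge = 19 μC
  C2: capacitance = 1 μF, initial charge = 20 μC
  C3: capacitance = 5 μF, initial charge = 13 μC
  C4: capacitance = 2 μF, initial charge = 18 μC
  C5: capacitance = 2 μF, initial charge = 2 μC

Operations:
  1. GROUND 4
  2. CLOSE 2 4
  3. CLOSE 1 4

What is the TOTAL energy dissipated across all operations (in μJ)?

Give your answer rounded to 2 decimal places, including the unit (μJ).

Initial: C1(3μF, Q=19μC, V=6.33V), C2(1μF, Q=20μC, V=20.00V), C3(5μF, Q=13μC, V=2.60V), C4(2μF, Q=18μC, V=9.00V), C5(2μF, Q=2μC, V=1.00V)
Op 1: GROUND 4: Q4=0; energy lost=81.000
Op 2: CLOSE 2-4: Q_total=20.00, C_total=3.00, V=6.67; Q2=6.67, Q4=13.33; dissipated=133.333
Op 3: CLOSE 1-4: Q_total=32.33, C_total=5.00, V=6.47; Q1=19.40, Q4=12.93; dissipated=0.067
Total dissipated: 214.400 μJ

Answer: 214.40 μJ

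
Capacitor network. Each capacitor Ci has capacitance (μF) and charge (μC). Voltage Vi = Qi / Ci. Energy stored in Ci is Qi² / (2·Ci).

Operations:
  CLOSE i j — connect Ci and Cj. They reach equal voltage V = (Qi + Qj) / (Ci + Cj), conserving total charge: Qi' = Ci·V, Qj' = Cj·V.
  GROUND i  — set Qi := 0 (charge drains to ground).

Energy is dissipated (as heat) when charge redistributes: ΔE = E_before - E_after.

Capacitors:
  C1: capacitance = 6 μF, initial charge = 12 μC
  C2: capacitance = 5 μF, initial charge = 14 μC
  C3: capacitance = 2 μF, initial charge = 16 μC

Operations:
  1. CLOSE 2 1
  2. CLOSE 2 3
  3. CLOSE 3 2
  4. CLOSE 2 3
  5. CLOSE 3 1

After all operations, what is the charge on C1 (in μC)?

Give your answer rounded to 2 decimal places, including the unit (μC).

Initial: C1(6μF, Q=12μC, V=2.00V), C2(5μF, Q=14μC, V=2.80V), C3(2μF, Q=16μC, V=8.00V)
Op 1: CLOSE 2-1: Q_total=26.00, C_total=11.00, V=2.36; Q2=11.82, Q1=14.18; dissipated=0.873
Op 2: CLOSE 2-3: Q_total=27.82, C_total=7.00, V=3.97; Q2=19.87, Q3=7.95; dissipated=22.692
Op 3: CLOSE 3-2: Q_total=27.82, C_total=7.00, V=3.97; Q3=7.95, Q2=19.87; dissipated=0.000
Op 4: CLOSE 2-3: Q_total=27.82, C_total=7.00, V=3.97; Q2=19.87, Q3=7.95; dissipated=0.000
Op 5: CLOSE 3-1: Q_total=22.13, C_total=8.00, V=2.77; Q3=5.53, Q1=16.60; dissipated=1.945
Final charges: Q1=16.60, Q2=19.87, Q3=5.53

Answer: 16.60 μC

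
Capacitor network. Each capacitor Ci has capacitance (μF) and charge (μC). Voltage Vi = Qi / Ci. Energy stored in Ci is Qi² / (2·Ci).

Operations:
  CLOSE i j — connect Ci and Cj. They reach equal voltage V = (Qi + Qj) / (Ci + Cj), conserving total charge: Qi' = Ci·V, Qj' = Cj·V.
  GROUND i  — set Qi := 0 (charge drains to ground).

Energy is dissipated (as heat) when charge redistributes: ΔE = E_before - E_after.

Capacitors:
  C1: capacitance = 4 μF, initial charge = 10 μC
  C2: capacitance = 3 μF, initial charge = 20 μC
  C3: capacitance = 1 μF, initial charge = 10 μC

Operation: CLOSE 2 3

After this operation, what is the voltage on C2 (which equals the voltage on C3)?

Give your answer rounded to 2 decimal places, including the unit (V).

Answer: 7.50 V

Derivation:
Initial: C1(4μF, Q=10μC, V=2.50V), C2(3μF, Q=20μC, V=6.67V), C3(1μF, Q=10μC, V=10.00V)
Op 1: CLOSE 2-3: Q_total=30.00, C_total=4.00, V=7.50; Q2=22.50, Q3=7.50; dissipated=4.167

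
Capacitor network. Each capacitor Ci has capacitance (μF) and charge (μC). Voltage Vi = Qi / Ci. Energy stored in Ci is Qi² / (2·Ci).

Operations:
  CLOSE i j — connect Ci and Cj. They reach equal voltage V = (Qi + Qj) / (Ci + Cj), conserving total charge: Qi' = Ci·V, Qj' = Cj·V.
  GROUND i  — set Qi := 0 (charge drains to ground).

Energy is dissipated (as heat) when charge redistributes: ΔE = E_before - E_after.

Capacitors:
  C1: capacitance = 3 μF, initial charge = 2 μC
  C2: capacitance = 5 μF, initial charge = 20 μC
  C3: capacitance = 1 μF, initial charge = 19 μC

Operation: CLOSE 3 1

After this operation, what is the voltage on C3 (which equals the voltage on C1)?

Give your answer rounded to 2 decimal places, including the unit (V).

Initial: C1(3μF, Q=2μC, V=0.67V), C2(5μF, Q=20μC, V=4.00V), C3(1μF, Q=19μC, V=19.00V)
Op 1: CLOSE 3-1: Q_total=21.00, C_total=4.00, V=5.25; Q3=5.25, Q1=15.75; dissipated=126.042

Answer: 5.25 V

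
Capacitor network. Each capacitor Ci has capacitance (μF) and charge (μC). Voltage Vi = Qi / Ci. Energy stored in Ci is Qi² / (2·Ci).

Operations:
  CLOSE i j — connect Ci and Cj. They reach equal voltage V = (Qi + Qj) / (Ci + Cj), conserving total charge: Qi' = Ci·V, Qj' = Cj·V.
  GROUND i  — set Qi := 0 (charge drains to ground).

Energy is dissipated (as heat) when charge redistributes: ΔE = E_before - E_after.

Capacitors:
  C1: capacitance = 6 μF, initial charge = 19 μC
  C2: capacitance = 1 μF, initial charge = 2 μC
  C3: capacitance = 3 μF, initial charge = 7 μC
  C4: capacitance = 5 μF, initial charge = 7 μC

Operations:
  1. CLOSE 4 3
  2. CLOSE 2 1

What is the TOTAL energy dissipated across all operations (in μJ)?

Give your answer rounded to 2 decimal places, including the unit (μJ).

Initial: C1(6μF, Q=19μC, V=3.17V), C2(1μF, Q=2μC, V=2.00V), C3(3μF, Q=7μC, V=2.33V), C4(5μF, Q=7μC, V=1.40V)
Op 1: CLOSE 4-3: Q_total=14.00, C_total=8.00, V=1.75; Q4=8.75, Q3=5.25; dissipated=0.817
Op 2: CLOSE 2-1: Q_total=21.00, C_total=7.00, V=3.00; Q2=3.00, Q1=18.00; dissipated=0.583
Total dissipated: 1.400 μJ

Answer: 1.40 μJ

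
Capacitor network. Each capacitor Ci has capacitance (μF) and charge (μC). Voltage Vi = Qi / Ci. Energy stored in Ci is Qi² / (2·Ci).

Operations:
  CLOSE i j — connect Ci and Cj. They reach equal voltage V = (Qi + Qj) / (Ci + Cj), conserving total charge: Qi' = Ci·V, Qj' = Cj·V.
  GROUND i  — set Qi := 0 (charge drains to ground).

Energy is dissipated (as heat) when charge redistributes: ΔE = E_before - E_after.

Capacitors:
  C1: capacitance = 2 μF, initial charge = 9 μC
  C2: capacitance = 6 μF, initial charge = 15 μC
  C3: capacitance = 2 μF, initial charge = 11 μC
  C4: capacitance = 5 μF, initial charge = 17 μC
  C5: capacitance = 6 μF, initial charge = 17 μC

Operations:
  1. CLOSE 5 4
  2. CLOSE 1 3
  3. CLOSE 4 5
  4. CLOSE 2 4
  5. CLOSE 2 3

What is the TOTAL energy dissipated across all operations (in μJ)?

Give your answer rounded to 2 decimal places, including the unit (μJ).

Initial: C1(2μF, Q=9μC, V=4.50V), C2(6μF, Q=15μC, V=2.50V), C3(2μF, Q=11μC, V=5.50V), C4(5μF, Q=17μC, V=3.40V), C5(6μF, Q=17μC, V=2.83V)
Op 1: CLOSE 5-4: Q_total=34.00, C_total=11.00, V=3.09; Q5=18.55, Q4=15.45; dissipated=0.438
Op 2: CLOSE 1-3: Q_total=20.00, C_total=4.00, V=5.00; Q1=10.00, Q3=10.00; dissipated=0.500
Op 3: CLOSE 4-5: Q_total=34.00, C_total=11.00, V=3.09; Q4=15.45, Q5=18.55; dissipated=0.000
Op 4: CLOSE 2-4: Q_total=30.45, C_total=11.00, V=2.77; Q2=16.61, Q4=13.84; dissipated=0.476
Op 5: CLOSE 2-3: Q_total=26.61, C_total=8.00, V=3.33; Q2=19.96, Q3=6.65; dissipated=3.734
Total dissipated: 5.148 μJ

Answer: 5.15 μJ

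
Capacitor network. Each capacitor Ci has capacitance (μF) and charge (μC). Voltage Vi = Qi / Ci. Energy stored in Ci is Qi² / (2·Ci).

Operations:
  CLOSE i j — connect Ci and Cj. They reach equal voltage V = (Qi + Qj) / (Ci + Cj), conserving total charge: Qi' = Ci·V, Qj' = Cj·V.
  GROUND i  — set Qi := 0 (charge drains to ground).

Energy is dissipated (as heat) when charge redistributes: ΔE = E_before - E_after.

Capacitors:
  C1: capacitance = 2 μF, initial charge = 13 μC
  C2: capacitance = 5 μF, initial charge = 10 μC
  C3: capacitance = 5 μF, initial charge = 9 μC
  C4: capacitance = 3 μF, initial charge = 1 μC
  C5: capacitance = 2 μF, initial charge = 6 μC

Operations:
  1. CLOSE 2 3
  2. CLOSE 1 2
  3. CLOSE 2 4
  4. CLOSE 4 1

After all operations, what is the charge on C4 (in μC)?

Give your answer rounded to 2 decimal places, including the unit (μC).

Answer: 7.70 μC

Derivation:
Initial: C1(2μF, Q=13μC, V=6.50V), C2(5μF, Q=10μC, V=2.00V), C3(5μF, Q=9μC, V=1.80V), C4(3μF, Q=1μC, V=0.33V), C5(2μF, Q=6μC, V=3.00V)
Op 1: CLOSE 2-3: Q_total=19.00, C_total=10.00, V=1.90; Q2=9.50, Q3=9.50; dissipated=0.050
Op 2: CLOSE 1-2: Q_total=22.50, C_total=7.00, V=3.21; Q1=6.43, Q2=16.07; dissipated=15.114
Op 3: CLOSE 2-4: Q_total=17.07, C_total=8.00, V=2.13; Q2=10.67, Q4=6.40; dissipated=7.781
Op 4: CLOSE 4-1: Q_total=12.83, C_total=5.00, V=2.57; Q4=7.70, Q1=5.13; dissipated=0.700
Final charges: Q1=5.13, Q2=10.67, Q3=9.50, Q4=7.70, Q5=6.00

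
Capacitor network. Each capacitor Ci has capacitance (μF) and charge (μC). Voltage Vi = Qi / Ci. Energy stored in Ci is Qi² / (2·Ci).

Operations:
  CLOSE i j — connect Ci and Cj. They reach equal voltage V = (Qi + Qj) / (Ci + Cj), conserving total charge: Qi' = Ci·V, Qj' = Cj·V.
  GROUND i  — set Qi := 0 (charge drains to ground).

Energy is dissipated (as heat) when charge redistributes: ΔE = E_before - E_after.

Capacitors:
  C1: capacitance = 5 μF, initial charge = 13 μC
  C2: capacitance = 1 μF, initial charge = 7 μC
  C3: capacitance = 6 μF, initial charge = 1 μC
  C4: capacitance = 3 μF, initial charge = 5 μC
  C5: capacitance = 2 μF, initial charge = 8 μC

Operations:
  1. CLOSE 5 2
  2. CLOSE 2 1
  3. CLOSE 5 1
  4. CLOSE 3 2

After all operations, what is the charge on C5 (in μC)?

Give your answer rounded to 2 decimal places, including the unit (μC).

Answer: 7.14 μC

Derivation:
Initial: C1(5μF, Q=13μC, V=2.60V), C2(1μF, Q=7μC, V=7.00V), C3(6μF, Q=1μC, V=0.17V), C4(3μF, Q=5μC, V=1.67V), C5(2μF, Q=8μC, V=4.00V)
Op 1: CLOSE 5-2: Q_total=15.00, C_total=3.00, V=5.00; Q5=10.00, Q2=5.00; dissipated=3.000
Op 2: CLOSE 2-1: Q_total=18.00, C_total=6.00, V=3.00; Q2=3.00, Q1=15.00; dissipated=2.400
Op 3: CLOSE 5-1: Q_total=25.00, C_total=7.00, V=3.57; Q5=7.14, Q1=17.86; dissipated=2.857
Op 4: CLOSE 3-2: Q_total=4.00, C_total=7.00, V=0.57; Q3=3.43, Q2=0.57; dissipated=3.440
Final charges: Q1=17.86, Q2=0.57, Q3=3.43, Q4=5.00, Q5=7.14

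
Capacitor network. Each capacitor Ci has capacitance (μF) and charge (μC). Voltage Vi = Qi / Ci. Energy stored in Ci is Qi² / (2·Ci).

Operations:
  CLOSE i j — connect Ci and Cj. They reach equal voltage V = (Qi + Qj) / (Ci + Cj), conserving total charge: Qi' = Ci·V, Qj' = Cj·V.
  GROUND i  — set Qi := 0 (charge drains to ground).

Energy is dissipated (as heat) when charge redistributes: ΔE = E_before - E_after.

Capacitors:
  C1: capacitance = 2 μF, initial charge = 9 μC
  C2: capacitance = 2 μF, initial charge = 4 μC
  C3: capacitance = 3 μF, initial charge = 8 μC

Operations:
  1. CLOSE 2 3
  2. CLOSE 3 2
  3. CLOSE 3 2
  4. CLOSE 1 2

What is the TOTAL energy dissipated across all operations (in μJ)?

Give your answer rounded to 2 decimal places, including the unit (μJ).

Answer: 2.47 μJ

Derivation:
Initial: C1(2μF, Q=9μC, V=4.50V), C2(2μF, Q=4μC, V=2.00V), C3(3μF, Q=8μC, V=2.67V)
Op 1: CLOSE 2-3: Q_total=12.00, C_total=5.00, V=2.40; Q2=4.80, Q3=7.20; dissipated=0.267
Op 2: CLOSE 3-2: Q_total=12.00, C_total=5.00, V=2.40; Q3=7.20, Q2=4.80; dissipated=0.000
Op 3: CLOSE 3-2: Q_total=12.00, C_total=5.00, V=2.40; Q3=7.20, Q2=4.80; dissipated=0.000
Op 4: CLOSE 1-2: Q_total=13.80, C_total=4.00, V=3.45; Q1=6.90, Q2=6.90; dissipated=2.205
Total dissipated: 2.472 μJ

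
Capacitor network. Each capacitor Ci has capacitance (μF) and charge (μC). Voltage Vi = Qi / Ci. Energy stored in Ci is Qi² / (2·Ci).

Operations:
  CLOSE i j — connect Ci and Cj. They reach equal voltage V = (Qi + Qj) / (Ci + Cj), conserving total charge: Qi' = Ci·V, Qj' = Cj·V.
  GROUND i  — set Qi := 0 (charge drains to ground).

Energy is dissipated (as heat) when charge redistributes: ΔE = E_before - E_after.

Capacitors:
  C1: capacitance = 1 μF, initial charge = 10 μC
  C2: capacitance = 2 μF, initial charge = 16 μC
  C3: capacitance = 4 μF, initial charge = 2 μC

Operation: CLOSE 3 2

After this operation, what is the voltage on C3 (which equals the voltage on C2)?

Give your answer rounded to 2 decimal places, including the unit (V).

Answer: 3.00 V

Derivation:
Initial: C1(1μF, Q=10μC, V=10.00V), C2(2μF, Q=16μC, V=8.00V), C3(4μF, Q=2μC, V=0.50V)
Op 1: CLOSE 3-2: Q_total=18.00, C_total=6.00, V=3.00; Q3=12.00, Q2=6.00; dissipated=37.500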